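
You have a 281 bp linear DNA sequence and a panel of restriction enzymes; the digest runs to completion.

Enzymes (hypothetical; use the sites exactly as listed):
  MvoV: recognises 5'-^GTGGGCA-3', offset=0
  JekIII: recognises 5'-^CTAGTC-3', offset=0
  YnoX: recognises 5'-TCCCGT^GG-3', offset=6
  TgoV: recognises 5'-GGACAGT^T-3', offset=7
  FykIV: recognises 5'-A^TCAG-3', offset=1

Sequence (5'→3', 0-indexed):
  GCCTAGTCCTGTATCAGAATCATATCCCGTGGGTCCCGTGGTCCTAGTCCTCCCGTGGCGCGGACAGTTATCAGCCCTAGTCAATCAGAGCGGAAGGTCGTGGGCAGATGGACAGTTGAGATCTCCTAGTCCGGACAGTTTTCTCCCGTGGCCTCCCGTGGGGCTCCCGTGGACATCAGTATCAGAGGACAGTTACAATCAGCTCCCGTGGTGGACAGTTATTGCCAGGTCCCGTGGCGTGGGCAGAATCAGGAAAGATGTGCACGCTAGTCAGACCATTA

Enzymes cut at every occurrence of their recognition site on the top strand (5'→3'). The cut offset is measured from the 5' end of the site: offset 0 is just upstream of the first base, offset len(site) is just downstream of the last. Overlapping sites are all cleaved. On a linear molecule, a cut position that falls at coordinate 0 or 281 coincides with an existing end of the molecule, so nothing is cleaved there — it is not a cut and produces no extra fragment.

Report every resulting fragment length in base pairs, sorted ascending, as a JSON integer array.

[2,2,3,4,5,5,6,6,8,9,9,10,10,10,10,11,11,11,12,12,13,14,15,15,16,17,17,18]

Site scan:
  MvoV GTGGGCA/0: at [99, 238] ⇒ [99, 238]
  JekIII CTAGTC/0: at [2, 43, 76, 125, 266] ⇒ [2, 43, 76, 125, 266]
  YnoX TCCCGTGG/6: at [24, 33, 50, 143, 153, 164, 203, 229] ⇒ [30, 39, 56, 149, 159, 170, 209, 235]
  TgoV GGACAGTT/7: at [61, 109, 132, 186, 212] ⇒ [68, 116, 139, 193, 219]
  FykIV ATCAG/1: at [12, 69, 83, 174, 180, 197, 247] ⇒ [13, 70, 84, 175, 181, 198, 248]

Pooled cuts: [2, 13, 30, 39, 43, 56, 68, 70, 76, 84, 99, 116, 125, 139, 149, 159, 170, 175, 181, 193, 198, 209, 219, 235, 238, 248, 266]

Fragments:
  [0,2): 2 bp
  [2,13): 11 bp
  [13,30): 17 bp
  [30,39): 9 bp
  [39,43): 4 bp
  [43,56): 13 bp
  [56,68): 12 bp
  [68,70): 2 bp
  [70,76): 6 bp
  [76,84): 8 bp
  [84,99): 15 bp
  [99,116): 17 bp
  [116,125): 9 bp
  [125,139): 14 bp
  [139,149): 10 bp
  [149,159): 10 bp
  [159,170): 11 bp
  [170,175): 5 bp
  [175,181): 6 bp
  [181,193): 12 bp
  [193,198): 5 bp
  [198,209): 11 bp
  [209,219): 10 bp
  [219,235): 16 bp
  [235,238): 3 bp
  [238,248): 10 bp
  [248,266): 18 bp
  [266,281): 15 bp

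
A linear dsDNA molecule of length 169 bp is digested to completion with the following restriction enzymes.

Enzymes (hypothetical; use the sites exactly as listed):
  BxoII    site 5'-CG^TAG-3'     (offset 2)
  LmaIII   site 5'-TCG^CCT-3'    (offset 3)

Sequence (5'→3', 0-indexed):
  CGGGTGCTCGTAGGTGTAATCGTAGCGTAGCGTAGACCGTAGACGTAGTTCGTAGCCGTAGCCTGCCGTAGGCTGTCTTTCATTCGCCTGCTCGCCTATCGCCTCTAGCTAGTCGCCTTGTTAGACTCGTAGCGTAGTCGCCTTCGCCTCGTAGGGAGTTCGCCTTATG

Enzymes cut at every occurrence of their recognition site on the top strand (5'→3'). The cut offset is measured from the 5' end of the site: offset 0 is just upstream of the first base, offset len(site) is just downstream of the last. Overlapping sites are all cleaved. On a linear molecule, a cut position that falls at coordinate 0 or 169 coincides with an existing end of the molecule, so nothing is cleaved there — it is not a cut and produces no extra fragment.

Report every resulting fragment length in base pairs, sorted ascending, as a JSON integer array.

Per-enzyme occurrences:
  BxoII CGTAG/2: at [8, 20, 25, 30, 37, 43, 50, 56, 66, 127, 132, 149] ⇒ [10, 22, 27, 32, 39, 45, 52, 58, 68, 129, 134, 151]
  LmaIII TCGCCT/3: at [83, 91, 98, 112, 137, 143, 159] ⇒ [86, 94, 101, 115, 140, 146, 162]

Pooled cuts: [10, 22, 27, 32, 39, 45, 52, 58, 68, 86, 94, 101, 115, 129, 134, 140, 146, 151, 162]

Fragments:
  [0,10): 10 bp
  [10,22): 12 bp
  [22,27): 5 bp
  [27,32): 5 bp
  [32,39): 7 bp
  [39,45): 6 bp
  [45,52): 7 bp
  [52,58): 6 bp
  [58,68): 10 bp
  [68,86): 18 bp
  [86,94): 8 bp
  [94,101): 7 bp
  [101,115): 14 bp
  [115,129): 14 bp
  [129,134): 5 bp
  [134,140): 6 bp
  [140,146): 6 bp
  [146,151): 5 bp
  [151,162): 11 bp
  [162,169): 7 bp

[5,5,5,5,6,6,6,6,7,7,7,7,8,10,10,11,12,14,14,18]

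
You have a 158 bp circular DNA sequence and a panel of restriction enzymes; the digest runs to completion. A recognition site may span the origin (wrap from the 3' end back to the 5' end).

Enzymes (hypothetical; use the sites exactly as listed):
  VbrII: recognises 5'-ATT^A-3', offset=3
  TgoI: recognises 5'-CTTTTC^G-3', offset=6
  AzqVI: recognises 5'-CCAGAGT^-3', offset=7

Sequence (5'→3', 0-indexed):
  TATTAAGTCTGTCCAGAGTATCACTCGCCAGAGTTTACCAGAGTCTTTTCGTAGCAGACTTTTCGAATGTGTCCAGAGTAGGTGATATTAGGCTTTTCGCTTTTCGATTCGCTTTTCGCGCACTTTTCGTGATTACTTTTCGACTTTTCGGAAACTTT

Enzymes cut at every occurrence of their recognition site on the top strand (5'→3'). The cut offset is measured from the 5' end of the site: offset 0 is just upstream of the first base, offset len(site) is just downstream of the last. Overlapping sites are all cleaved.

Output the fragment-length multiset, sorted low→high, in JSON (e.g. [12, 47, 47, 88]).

[6,6,7,7,8,9,10,10,11,12,13,14,15,15,15]

Per-enzyme occurrences:
  VbrII (ATTA, off=3): starts [1, 86, 131] → cuts [4, 89, 134]
  TgoI (CTTTTCG, off=6): starts [44, 58, 92, 99, 111, 122, 135, 143] → cuts [50, 64, 98, 105, 117, 128, 141, 149]
  AzqVI (CCAGAGT, off=7): starts [12, 27, 37, 72] → cuts [19, 34, 44, 79]

Pooled cuts: [4, 19, 34, 44, 50, 64, 79, 89, 98, 105, 117, 128, 134, 141, 149]

Fragments:
  4→19: 15 bp
  19→34: 15 bp
  34→44: 10 bp
  44→50: 6 bp
  50→64: 14 bp
  64→79: 15 bp
  79→89: 10 bp
  89→98: 9 bp
  98→105: 7 bp
  105→117: 12 bp
  117→128: 11 bp
  128→134: 6 bp
  134→141: 7 bp
  141→149: 8 bp
  149→4 (wrap): 158-149+4 = 13 bp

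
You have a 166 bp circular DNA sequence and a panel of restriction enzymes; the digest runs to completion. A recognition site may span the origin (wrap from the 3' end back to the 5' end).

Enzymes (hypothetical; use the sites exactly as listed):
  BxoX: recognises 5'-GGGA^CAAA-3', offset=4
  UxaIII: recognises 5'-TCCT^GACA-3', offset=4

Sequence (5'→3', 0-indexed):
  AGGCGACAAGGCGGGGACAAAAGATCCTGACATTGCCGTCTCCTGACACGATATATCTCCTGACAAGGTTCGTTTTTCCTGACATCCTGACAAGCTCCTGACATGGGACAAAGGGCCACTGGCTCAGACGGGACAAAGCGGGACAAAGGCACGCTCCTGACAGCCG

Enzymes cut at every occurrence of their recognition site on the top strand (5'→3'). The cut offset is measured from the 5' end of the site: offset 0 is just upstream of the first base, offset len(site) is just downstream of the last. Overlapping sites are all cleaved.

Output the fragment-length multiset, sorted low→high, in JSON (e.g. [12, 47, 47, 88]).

[8,9,10,11,11,15,16,17,19,25,25]

Per-enzyme occurrences:
  BxoX (GGGACAAA, off=4): starts [13, 104, 129, 139] → cuts [17, 108, 133, 143]
  UxaIII (TCCTGACA, off=4): starts [24, 40, 57, 76, 84, 95, 154] → cuts [28, 44, 61, 80, 88, 99, 158]

Pooled cuts: [17, 28, 44, 61, 80, 88, 99, 108, 133, 143, 158]

Fragment lengths:
  17→28: 11 bp
  28→44: 16 bp
  44→61: 17 bp
  61→80: 19 bp
  80→88: 8 bp
  88→99: 11 bp
  99→108: 9 bp
  108→133: 25 bp
  133→143: 10 bp
  143→158: 15 bp
  158→17 (wrap): 166-158+17 = 25 bp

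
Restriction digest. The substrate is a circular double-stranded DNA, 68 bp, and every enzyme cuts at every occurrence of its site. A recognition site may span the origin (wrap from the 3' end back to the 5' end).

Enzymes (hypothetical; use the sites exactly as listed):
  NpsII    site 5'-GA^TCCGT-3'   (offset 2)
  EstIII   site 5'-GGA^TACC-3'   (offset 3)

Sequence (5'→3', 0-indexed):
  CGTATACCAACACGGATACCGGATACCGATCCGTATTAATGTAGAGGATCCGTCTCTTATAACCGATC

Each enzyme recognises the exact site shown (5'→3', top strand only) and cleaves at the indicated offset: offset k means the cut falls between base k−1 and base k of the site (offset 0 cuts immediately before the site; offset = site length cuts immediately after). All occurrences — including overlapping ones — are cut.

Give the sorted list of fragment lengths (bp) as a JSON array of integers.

Site scan:
  NpsII GATCCGT/2: at [27, 46, 64] ⇒ [29, 48, 66]
  EstIII GGATACC/3: at [13, 20] ⇒ [16, 23]

All cut coordinates (distinct, sorted): [16, 23, 29, 48, 66]

Fragments:
  16→23: 7 bp
  23→29: 6 bp
  29→48: 19 bp
  48→66: 18 bp
  66→16 (wrap): 68-66+16 = 18 bp

[6,7,18,18,19]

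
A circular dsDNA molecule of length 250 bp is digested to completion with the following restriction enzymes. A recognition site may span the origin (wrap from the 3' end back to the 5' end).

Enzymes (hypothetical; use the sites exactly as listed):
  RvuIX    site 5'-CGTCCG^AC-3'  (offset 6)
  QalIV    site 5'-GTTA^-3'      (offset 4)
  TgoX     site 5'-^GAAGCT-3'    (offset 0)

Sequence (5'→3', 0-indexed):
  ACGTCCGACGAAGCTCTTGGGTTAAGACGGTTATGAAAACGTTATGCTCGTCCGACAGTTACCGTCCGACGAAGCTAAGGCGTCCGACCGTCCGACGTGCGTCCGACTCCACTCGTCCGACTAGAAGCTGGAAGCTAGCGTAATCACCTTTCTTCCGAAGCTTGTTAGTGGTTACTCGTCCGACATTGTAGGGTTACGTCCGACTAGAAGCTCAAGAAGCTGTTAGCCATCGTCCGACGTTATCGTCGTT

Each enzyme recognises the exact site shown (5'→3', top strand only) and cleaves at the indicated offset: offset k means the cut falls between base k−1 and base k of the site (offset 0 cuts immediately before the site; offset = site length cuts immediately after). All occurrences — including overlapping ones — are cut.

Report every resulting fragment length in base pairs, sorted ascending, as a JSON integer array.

[2,2,4,4,6,6,6,7,7,7,7,8,8,9,9,9,10,10,11,11,11,11,14,14,15,16,26]

Site scan:
  RvuIX (CGTCCGAC, off=6): starts [1, 48, 62, 80, 88, 99, 113, 176, 196, 230] → cuts [7, 54, 68, 86, 94, 105, 119, 182, 202, 236]
  QalIV (GTTA, off=4): starts [20, 29, 40, 57, 163, 170, 192, 221, 238, 247] → cuts [1, 24, 33, 44, 61, 167, 174, 196, 225, 242]
  TgoX (GAAGCT, off=0): starts [9, 70, 123, 130, 156, 206, 215] → cuts [9, 70, 123, 130, 156, 206, 215]

All cut coordinates (distinct, sorted): [1, 7, 9, 24, 33, 44, 54, 61, 68, 70, 86, 94, 105, 119, 123, 130, 156, 167, 174, 182, 196, 202, 206, 215, 225, 236, 242]

Fragment lengths:
  1→7: 6 bp
  7→9: 2 bp
  9→24: 15 bp
  24→33: 9 bp
  33→44: 11 bp
  44→54: 10 bp
  54→61: 7 bp
  61→68: 7 bp
  68→70: 2 bp
  70→86: 16 bp
  86→94: 8 bp
  94→105: 11 bp
  105→119: 14 bp
  119→123: 4 bp
  123→130: 7 bp
  130→156: 26 bp
  156→167: 11 bp
  167→174: 7 bp
  174→182: 8 bp
  182→196: 14 bp
  196→202: 6 bp
  202→206: 4 bp
  206→215: 9 bp
  215→225: 10 bp
  225→236: 11 bp
  236→242: 6 bp
  242→1 (wrap): 250-242+1 = 9 bp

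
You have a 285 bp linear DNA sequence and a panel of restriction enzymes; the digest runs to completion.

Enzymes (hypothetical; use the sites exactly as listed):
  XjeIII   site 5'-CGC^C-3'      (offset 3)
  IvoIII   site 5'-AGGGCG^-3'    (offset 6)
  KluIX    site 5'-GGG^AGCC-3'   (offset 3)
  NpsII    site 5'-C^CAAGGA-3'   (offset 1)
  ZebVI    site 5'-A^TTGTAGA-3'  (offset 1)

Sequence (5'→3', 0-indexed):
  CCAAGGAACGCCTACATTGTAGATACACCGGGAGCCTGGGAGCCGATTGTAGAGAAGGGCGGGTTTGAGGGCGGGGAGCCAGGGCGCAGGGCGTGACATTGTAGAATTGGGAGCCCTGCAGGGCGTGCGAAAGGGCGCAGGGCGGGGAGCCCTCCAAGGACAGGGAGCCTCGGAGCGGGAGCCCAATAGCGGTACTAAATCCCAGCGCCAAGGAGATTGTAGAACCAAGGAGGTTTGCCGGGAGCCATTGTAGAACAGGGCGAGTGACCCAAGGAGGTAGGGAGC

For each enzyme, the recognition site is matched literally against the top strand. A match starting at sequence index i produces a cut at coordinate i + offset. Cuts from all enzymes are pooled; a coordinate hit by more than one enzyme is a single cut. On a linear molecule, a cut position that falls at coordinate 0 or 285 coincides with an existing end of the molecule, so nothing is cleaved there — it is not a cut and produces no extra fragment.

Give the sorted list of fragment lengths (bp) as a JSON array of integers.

[1,3,3,5,5,5,6,7,7,7,7,8,8,9,10,10,11,12,12,13,14,14,15,15,16,16,17,29]

Scan for sites:
  XjeIII (CGCC, off=3): starts [8, 205] → cuts [11, 208]
  IvoIII (AGGGCG, off=6): starts [55, 67, 80, 87, 119, 131, 138, 256] → cuts [61, 73, 86, 93, 125, 137, 144, 262]
  KluIX (GGGAGCC, off=3): starts [29, 37, 73, 108, 144, 162, 176, 239] → cuts [32, 40, 76, 111, 147, 165, 179, 242]
  NpsII (CCAAGGA, off=1): starts [0, 153, 207, 224, 268] → cuts [1, 154, 208, 225, 269]
  ZebVI (ATTGTAGA, off=1): starts [15, 45, 97, 215, 246] → cuts [16, 46, 98, 216, 247]

Pooled cuts: [1, 11, 16, 32, 40, 46, 61, 73, 76, 86, 93, 98, 111, 125, 137, 144, 147, 154, 165, 179, 208, 216, 225, 242, 247, 262, 269]

Fragments:
  [0,1): 1 bp
  [1,11): 10 bp
  [11,16): 5 bp
  [16,32): 16 bp
  [32,40): 8 bp
  [40,46): 6 bp
  [46,61): 15 bp
  [61,73): 12 bp
  [73,76): 3 bp
  [76,86): 10 bp
  [86,93): 7 bp
  [93,98): 5 bp
  [98,111): 13 bp
  [111,125): 14 bp
  [125,137): 12 bp
  [137,144): 7 bp
  [144,147): 3 bp
  [147,154): 7 bp
  [154,165): 11 bp
  [165,179): 14 bp
  [179,208): 29 bp
  [208,216): 8 bp
  [216,225): 9 bp
  [225,242): 17 bp
  [242,247): 5 bp
  [247,262): 15 bp
  [262,269): 7 bp
  [269,285): 16 bp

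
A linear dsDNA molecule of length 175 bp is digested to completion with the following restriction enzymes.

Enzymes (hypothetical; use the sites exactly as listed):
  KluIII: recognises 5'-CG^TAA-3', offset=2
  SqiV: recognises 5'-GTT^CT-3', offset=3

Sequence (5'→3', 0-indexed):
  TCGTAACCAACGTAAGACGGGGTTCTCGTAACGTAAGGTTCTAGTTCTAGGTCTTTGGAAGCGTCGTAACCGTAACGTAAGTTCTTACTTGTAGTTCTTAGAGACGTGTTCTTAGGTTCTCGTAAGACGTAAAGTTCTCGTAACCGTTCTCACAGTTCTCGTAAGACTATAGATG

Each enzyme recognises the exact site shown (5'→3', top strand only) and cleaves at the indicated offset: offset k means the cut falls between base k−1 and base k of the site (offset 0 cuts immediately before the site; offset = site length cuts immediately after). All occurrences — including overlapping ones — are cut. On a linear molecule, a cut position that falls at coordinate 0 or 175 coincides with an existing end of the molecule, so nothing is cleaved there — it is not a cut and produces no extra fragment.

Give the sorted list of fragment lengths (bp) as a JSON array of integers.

[3,4,4,4,4,5,5,6,6,6,7,7,7,8,8,9,9,12,13,14,14,20]

Site scan:
  KluIII (CGTAA, off=2): starts [1, 10, 26, 31, 64, 70, 75, 120, 127, 138, 159] → cuts [3, 12, 28, 33, 66, 72, 77, 122, 129, 140, 161]
  SqiV (GTTCT, off=3): starts [21, 37, 43, 80, 93, 107, 115, 133, 145, 154] → cuts [24, 40, 46, 83, 96, 110, 118, 136, 148, 157]

Pooled cuts: [3, 12, 24, 28, 33, 40, 46, 66, 72, 77, 83, 96, 110, 118, 122, 129, 136, 140, 148, 157, 161]

Fragment lengths:
  [0,3): 3 bp
  [3,12): 9 bp
  [12,24): 12 bp
  [24,28): 4 bp
  [28,33): 5 bp
  [33,40): 7 bp
  [40,46): 6 bp
  [46,66): 20 bp
  [66,72): 6 bp
  [72,77): 5 bp
  [77,83): 6 bp
  [83,96): 13 bp
  [96,110): 14 bp
  [110,118): 8 bp
  [118,122): 4 bp
  [122,129): 7 bp
  [129,136): 7 bp
  [136,140): 4 bp
  [140,148): 8 bp
  [148,157): 9 bp
  [157,161): 4 bp
  [161,175): 14 bp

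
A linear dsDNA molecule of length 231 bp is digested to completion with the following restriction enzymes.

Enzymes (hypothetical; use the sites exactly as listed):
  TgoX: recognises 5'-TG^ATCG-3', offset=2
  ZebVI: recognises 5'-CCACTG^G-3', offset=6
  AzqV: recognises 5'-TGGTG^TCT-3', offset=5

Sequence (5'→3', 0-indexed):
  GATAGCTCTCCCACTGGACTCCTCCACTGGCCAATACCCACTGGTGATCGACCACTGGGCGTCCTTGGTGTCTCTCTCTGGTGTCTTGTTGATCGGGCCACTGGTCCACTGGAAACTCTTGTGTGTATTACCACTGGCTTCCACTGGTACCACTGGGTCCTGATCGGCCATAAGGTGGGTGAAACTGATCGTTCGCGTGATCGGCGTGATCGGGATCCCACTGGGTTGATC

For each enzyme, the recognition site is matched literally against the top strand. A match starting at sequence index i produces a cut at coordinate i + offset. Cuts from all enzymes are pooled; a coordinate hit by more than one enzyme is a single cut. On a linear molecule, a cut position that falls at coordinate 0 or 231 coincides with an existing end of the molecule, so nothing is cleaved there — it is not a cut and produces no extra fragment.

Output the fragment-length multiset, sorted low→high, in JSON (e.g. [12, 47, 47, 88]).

[3,7,8,8,8,9,9,10,11,12,12,13,13,13,14,15,16,25,25]

Scan for sites:
  TgoX (TGATCG, off=2): starts [44, 89, 160, 185, 197, 206] → cuts [46, 91, 162, 187, 199, 208]
  ZebVI (CCACTGG, off=6): starts [10, 23, 37, 51, 97, 105, 130, 140, 149, 217] → cuts [16, 29, 43, 57, 103, 111, 136, 146, 155, 223]
  AzqV (TGGTGTCT, off=5): starts [65, 78] → cuts [70, 83]

Pooled cuts: [16, 29, 43, 46, 57, 70, 83, 91, 103, 111, 136, 146, 155, 162, 187, 199, 208, 223]

Fragments:
  [0,16): 16 bp
  [16,29): 13 bp
  [29,43): 14 bp
  [43,46): 3 bp
  [46,57): 11 bp
  [57,70): 13 bp
  [70,83): 13 bp
  [83,91): 8 bp
  [91,103): 12 bp
  [103,111): 8 bp
  [111,136): 25 bp
  [136,146): 10 bp
  [146,155): 9 bp
  [155,162): 7 bp
  [162,187): 25 bp
  [187,199): 12 bp
  [199,208): 9 bp
  [208,223): 15 bp
  [223,231): 8 bp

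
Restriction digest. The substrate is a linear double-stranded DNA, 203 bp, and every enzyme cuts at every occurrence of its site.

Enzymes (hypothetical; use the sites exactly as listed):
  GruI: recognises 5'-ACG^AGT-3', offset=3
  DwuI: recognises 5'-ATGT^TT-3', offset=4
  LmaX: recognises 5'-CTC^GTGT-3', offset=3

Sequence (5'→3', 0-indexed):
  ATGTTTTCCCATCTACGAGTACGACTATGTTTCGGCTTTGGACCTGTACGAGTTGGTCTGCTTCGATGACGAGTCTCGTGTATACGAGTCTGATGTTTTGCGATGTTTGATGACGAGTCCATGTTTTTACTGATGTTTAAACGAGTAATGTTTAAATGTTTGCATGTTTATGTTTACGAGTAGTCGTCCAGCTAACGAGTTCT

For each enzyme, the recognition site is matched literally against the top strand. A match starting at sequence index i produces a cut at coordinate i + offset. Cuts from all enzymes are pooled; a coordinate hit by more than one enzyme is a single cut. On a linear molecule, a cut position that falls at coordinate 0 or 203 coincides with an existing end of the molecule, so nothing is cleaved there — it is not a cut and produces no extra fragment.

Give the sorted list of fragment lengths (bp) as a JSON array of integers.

[4,5,6,6,6,7,8,8,8,9,9,9,10,10,12,13,13,19,20,21]

Per-enzyme occurrences:
  GruI ACGAGT/3: at [14, 47, 68, 83, 112, 140, 175, 194] ⇒ [17, 50, 71, 86, 115, 143, 178, 197]
  DwuI ATGTTT/4: at [0, 26, 92, 102, 120, 132, 147, 155, 163, 169] ⇒ [4, 30, 96, 106, 124, 136, 151, 159, 167, 173]
  LmaX CTCGTGT/3: at [74] ⇒ [77]

All cut coordinates (distinct, sorted): [4, 17, 30, 50, 71, 77, 86, 96, 106, 115, 124, 136, 143, 151, 159, 167, 173, 178, 197]

Fragments:
  [0,4): 4 bp
  [4,17): 13 bp
  [17,30): 13 bp
  [30,50): 20 bp
  [50,71): 21 bp
  [71,77): 6 bp
  [77,86): 9 bp
  [86,96): 10 bp
  [96,106): 10 bp
  [106,115): 9 bp
  [115,124): 9 bp
  [124,136): 12 bp
  [136,143): 7 bp
  [143,151): 8 bp
  [151,159): 8 bp
  [159,167): 8 bp
  [167,173): 6 bp
  [173,178): 5 bp
  [178,197): 19 bp
  [197,203): 6 bp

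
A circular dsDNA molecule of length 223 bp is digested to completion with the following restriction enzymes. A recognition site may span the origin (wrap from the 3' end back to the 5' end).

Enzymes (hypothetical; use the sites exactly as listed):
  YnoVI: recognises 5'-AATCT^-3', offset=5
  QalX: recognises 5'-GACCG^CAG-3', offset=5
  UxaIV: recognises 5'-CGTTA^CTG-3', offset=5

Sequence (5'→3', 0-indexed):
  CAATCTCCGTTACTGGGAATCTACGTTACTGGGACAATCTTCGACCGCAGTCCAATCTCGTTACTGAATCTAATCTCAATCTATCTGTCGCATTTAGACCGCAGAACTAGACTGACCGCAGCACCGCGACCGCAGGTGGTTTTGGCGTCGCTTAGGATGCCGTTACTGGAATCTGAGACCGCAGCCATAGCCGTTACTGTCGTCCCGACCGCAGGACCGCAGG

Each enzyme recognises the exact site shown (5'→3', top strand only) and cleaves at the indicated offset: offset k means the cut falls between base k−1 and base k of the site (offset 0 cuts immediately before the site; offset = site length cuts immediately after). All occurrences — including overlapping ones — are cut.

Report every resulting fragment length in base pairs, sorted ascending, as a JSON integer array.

[5,5,6,6,6,7,7,8,8,9,10,10,11,12,14,15,15,17,19,33]

Scan for sites:
  YnoVI (AATCT, off=5): starts [1, 17, 35, 53, 66, 71, 77, 169] → cuts [6, 22, 40, 58, 71, 76, 82, 174]
  QalX (GACCGCAG, off=5): starts [42, 96, 113, 127, 176, 206, 214] → cuts [47, 101, 118, 132, 181, 211, 219]
  UxaIV (CGTTACTG, off=5): starts [7, 23, 58, 160, 191] → cuts [12, 28, 63, 165, 196]

Pooled cuts: [6, 12, 22, 28, 40, 47, 58, 63, 71, 76, 82, 101, 118, 132, 165, 174, 181, 196, 211, 219]

Fragment lengths:
  6→12: 6 bp
  12→22: 10 bp
  22→28: 6 bp
  28→40: 12 bp
  40→47: 7 bp
  47→58: 11 bp
  58→63: 5 bp
  63→71: 8 bp
  71→76: 5 bp
  76→82: 6 bp
  82→101: 19 bp
  101→118: 17 bp
  118→132: 14 bp
  132→165: 33 bp
  165→174: 9 bp
  174→181: 7 bp
  181→196: 15 bp
  196→211: 15 bp
  211→219: 8 bp
  219→6 (wrap): 223-219+6 = 10 bp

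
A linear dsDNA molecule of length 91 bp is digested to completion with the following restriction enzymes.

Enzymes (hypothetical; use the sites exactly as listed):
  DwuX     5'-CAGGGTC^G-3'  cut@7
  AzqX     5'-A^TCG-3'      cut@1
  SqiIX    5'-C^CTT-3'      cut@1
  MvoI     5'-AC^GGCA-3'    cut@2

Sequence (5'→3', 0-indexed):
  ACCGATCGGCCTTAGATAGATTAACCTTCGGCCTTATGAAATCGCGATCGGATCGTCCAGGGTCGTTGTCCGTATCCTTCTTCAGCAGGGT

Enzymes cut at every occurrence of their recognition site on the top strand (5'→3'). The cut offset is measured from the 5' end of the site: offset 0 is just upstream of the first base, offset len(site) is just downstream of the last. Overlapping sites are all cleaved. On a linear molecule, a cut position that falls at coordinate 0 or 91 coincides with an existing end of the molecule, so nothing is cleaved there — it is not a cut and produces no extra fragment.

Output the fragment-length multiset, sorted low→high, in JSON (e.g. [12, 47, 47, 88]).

Scan for sites:
  DwuX CAGGGTCG/7: at [57] ⇒ [64]
  AzqX ATCG/1: at [4, 40, 46, 51] ⇒ [5, 41, 47, 52]
  SqiIX CCTT/1: at [9, 24, 31, 75] ⇒ [10, 25, 32, 76]
  MvoI (ACGGCA, off=2): no sites

Pooled cuts: [5, 10, 25, 32, 41, 47, 52, 64, 76]

Fragment lengths:
  [0,5): 5 bp
  [5,10): 5 bp
  [10,25): 15 bp
  [25,32): 7 bp
  [32,41): 9 bp
  [41,47): 6 bp
  [47,52): 5 bp
  [52,64): 12 bp
  [64,76): 12 bp
  [76,91): 15 bp

[5,5,5,6,7,9,12,12,15,15]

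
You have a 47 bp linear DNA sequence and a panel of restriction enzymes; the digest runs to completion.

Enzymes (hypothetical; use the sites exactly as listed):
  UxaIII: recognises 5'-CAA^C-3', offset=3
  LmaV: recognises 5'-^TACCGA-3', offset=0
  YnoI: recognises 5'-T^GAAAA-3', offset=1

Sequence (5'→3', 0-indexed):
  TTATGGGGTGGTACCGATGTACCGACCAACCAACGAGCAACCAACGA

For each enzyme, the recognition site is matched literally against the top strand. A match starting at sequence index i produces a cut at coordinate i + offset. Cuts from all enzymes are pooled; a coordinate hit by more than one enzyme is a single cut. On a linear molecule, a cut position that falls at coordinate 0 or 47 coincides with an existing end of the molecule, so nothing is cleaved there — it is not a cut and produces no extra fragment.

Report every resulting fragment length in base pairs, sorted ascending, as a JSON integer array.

[3,4,4,7,8,10,11]

Scan for sites:
  UxaIII (CAAC, off=3): starts [26, 30, 37, 41] → cuts [29, 33, 40, 44]
  LmaV (TACCGA, off=0): starts [11, 19] → cuts [11, 19]
  YnoI (TGAAAA, off=1): no sites

All cut coordinates (distinct, sorted): [11, 19, 29, 33, 40, 44]

Fragment lengths:
  [0,11): 11 bp
  [11,19): 8 bp
  [19,29): 10 bp
  [29,33): 4 bp
  [33,40): 7 bp
  [40,44): 4 bp
  [44,47): 3 bp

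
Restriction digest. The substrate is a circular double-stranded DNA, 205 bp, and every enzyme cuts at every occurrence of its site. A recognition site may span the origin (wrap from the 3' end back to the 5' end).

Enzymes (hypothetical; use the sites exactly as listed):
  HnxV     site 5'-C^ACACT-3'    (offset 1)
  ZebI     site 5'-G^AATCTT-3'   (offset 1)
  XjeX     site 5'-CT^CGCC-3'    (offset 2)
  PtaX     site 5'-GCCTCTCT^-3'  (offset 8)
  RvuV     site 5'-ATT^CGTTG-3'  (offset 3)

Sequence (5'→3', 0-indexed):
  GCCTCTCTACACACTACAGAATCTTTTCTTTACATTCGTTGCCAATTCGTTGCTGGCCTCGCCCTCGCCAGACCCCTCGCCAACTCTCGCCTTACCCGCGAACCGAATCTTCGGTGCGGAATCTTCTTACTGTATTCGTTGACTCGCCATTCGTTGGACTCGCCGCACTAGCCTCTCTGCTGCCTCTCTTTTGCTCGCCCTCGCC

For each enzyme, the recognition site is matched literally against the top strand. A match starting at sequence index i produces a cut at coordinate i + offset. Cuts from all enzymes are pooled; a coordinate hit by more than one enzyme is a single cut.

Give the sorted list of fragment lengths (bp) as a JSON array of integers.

Site scan:
  HnxV CACACT/1: at [9] ⇒ [10]
  ZebI GAATCTT/1: at [18, 104, 118] ⇒ [19, 105, 119]
  XjeX CTCGCC/2: at [57, 63, 75, 85, 142, 158, 193, 199] ⇒ [59, 65, 77, 87, 144, 160, 195, 201]
  PtaX GCCTCTCT/8: at [0, 170, 181] ⇒ [8, 178, 189]
  RvuV ATTCGTTG/3: at [33, 44, 133, 148] ⇒ [36, 47, 136, 151]

All cut coordinates (distinct, sorted): [8, 10, 19, 36, 47, 59, 65, 77, 87, 105, 119, 136, 144, 151, 160, 178, 189, 195, 201]

Fragments:
  8→10: 2 bp
  10→19: 9 bp
  19→36: 17 bp
  36→47: 11 bp
  47→59: 12 bp
  59→65: 6 bp
  65→77: 12 bp
  77→87: 10 bp
  87→105: 18 bp
  105→119: 14 bp
  119→136: 17 bp
  136→144: 8 bp
  144→151: 7 bp
  151→160: 9 bp
  160→178: 18 bp
  178→189: 11 bp
  189→195: 6 bp
  195→201: 6 bp
  201→8 (wrap): 205-201+8 = 12 bp

[2,6,6,6,7,8,9,9,10,11,11,12,12,12,14,17,17,18,18]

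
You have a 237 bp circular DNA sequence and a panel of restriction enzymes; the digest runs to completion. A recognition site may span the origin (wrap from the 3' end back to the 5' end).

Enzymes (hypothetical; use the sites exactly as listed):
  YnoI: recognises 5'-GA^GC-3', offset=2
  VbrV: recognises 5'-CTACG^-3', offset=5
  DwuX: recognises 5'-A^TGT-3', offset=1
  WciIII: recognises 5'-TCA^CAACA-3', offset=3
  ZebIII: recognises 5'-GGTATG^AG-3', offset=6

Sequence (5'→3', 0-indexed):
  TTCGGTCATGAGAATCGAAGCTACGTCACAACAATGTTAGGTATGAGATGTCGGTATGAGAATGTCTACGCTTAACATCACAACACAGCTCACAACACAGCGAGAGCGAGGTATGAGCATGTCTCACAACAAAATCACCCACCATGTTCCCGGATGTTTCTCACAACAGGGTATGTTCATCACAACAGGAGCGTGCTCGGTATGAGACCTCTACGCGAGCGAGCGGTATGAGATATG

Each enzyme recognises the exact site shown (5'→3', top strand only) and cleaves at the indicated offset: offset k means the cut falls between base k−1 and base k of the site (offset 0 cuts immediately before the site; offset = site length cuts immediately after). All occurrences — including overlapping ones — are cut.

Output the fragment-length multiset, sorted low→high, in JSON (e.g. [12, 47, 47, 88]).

Scan for sites:
  YnoI GAGC/2: at [103, 114, 188, 216, 220] ⇒ [105, 116, 190, 218, 222]
  VbrV CTACG/5: at [20, 65, 210] ⇒ [25, 70, 215]
  DwuX ATGT/1: at [33, 47, 61, 118, 143, 153, 172, 234] ⇒ [34, 48, 62, 119, 144, 154, 173, 235]
  WciIII TCACAACA/3: at [25, 77, 89, 123, 160, 179] ⇒ [28, 80, 92, 126, 163, 182]
  ZebIII GGTATGAG/6: at [39, 52, 109, 198, 224] ⇒ [45, 58, 115, 204, 230]

Pooled cuts: [25, 28, 34, 45, 48, 58, 62, 70, 80, 92, 105, 115, 116, 119, 126, 144, 154, 163, 173, 182, 190, 204, 215, 218, 222, 230, 235]

Fragments:
  25→28: 3 bp
  28→34: 6 bp
  34→45: 11 bp
  45→48: 3 bp
  48→58: 10 bp
  58→62: 4 bp
  62→70: 8 bp
  70→80: 10 bp
  80→92: 12 bp
  92→105: 13 bp
  105→115: 10 bp
  115→116: 1 bp
  116→119: 3 bp
  119→126: 7 bp
  126→144: 18 bp
  144→154: 10 bp
  154→163: 9 bp
  163→173: 10 bp
  173→182: 9 bp
  182→190: 8 bp
  190→204: 14 bp
  204→215: 11 bp
  215→218: 3 bp
  218→222: 4 bp
  222→230: 8 bp
  230→235: 5 bp
  235→25 (wrap): 237-235+25 = 27 bp

[1,3,3,3,3,4,4,5,6,7,8,8,8,9,9,10,10,10,10,10,11,11,12,13,14,18,27]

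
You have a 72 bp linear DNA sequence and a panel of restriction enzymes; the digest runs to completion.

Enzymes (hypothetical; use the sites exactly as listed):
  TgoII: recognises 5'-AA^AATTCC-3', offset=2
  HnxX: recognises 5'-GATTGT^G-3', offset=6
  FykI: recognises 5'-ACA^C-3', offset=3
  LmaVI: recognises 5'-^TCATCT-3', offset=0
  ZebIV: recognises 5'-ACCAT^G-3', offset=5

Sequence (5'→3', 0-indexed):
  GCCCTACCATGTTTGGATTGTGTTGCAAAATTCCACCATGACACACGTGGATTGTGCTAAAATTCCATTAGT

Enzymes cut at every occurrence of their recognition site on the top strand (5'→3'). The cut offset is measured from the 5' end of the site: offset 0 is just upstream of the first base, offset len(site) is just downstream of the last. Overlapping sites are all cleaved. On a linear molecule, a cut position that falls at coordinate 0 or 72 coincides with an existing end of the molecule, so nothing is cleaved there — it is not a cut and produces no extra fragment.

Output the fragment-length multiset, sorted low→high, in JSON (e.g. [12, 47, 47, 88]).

Site scan:
  TgoII (AAAATTCC, off=2): starts [26, 58] → cuts [28, 60]
  HnxX (GATTGTG, off=6): starts [15, 49] → cuts [21, 55]
  FykI (ACAC, off=3): starts [40, 42] → cuts [43, 45]
  LmaVI (TCATCT, off=0): no sites
  ZebIV (ACCATG, off=5): starts [5, 34] → cuts [10, 39]

Pooled cuts: [10, 21, 28, 39, 43, 45, 55, 60]

Fragments:
  [0,10): 10 bp
  [10,21): 11 bp
  [21,28): 7 bp
  [28,39): 11 bp
  [39,43): 4 bp
  [43,45): 2 bp
  [45,55): 10 bp
  [55,60): 5 bp
  [60,72): 12 bp

[2,4,5,7,10,10,11,11,12]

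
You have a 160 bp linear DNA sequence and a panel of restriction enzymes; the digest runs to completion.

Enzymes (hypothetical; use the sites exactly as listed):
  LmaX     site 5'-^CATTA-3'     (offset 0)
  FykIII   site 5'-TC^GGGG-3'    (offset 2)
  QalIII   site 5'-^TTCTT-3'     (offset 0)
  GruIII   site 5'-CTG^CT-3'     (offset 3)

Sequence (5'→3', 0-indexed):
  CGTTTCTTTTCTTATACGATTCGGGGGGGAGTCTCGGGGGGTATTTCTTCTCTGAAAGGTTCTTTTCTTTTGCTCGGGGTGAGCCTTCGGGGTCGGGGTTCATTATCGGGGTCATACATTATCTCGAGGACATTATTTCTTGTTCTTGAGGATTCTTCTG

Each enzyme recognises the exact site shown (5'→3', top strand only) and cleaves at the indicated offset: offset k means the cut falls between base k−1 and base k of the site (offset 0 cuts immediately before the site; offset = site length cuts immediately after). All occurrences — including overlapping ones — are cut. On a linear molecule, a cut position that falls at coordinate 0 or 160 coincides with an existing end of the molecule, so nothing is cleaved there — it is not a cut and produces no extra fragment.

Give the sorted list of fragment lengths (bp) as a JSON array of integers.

Per-enzyme occurrences:
  LmaX CATTA/0: at [100, 116, 130] ⇒ [100, 116, 130]
  FykIII TCGGGG/2: at [20, 33, 73, 86, 92, 105] ⇒ [22, 35, 75, 88, 94, 107]
  QalIII TTCTT/0: at [3, 8, 44, 59, 64, 136, 142, 152] ⇒ [3, 8, 44, 59, 64, 136, 142, 152]
  GruIII (CTGCT, off=3): no sites

All cut coordinates (distinct, sorted): [3, 8, 22, 35, 44, 59, 64, 75, 88, 94, 100, 107, 116, 130, 136, 142, 152]

Fragments:
  [0,3): 3 bp
  [3,8): 5 bp
  [8,22): 14 bp
  [22,35): 13 bp
  [35,44): 9 bp
  [44,59): 15 bp
  [59,64): 5 bp
  [64,75): 11 bp
  [75,88): 13 bp
  [88,94): 6 bp
  [94,100): 6 bp
  [100,107): 7 bp
  [107,116): 9 bp
  [116,130): 14 bp
  [130,136): 6 bp
  [136,142): 6 bp
  [142,152): 10 bp
  [152,160): 8 bp

[3,5,5,6,6,6,6,7,8,9,9,10,11,13,13,14,14,15]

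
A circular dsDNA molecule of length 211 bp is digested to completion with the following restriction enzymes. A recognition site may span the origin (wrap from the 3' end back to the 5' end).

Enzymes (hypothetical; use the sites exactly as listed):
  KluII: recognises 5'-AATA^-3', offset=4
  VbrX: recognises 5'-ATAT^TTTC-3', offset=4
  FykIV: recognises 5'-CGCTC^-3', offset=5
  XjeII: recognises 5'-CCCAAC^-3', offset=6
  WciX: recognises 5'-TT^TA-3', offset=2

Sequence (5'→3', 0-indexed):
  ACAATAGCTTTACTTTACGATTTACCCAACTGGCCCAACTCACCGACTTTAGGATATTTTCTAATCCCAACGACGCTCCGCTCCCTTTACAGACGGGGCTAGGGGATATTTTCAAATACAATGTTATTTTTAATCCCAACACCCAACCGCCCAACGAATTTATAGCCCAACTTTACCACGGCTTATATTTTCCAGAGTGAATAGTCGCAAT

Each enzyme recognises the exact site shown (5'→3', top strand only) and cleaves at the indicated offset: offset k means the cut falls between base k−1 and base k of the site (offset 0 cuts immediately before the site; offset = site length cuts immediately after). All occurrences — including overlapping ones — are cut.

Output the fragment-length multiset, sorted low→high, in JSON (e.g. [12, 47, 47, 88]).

Per-enzyme occurrences:
  KluII (AATA, off=4): starts [2, 114, 199, 208] → cuts [1, 6, 118, 203]
  VbrX (ATATTTTC, off=4): starts [53, 105, 184] → cuts [57, 109, 188]
  FykIV (CGCTC, off=5): starts [73, 78] → cuts [78, 83]
  XjeII (CCCAAC, off=6): starts [24, 33, 65, 134, 141, 149, 165] → cuts [30, 39, 71, 140, 147, 155, 171]
  WciX (TTTA, off=2): starts [8, 13, 20, 47, 85, 128, 158, 171] → cuts [10, 15, 22, 49, 87, 130, 160, 173]

Pooled cuts: [1, 6, 10, 15, 22, 30, 39, 49, 57, 71, 78, 83, 87, 109, 118, 130, 140, 147, 155, 160, 171, 173, 188, 203]

Fragment lengths:
  1→6: 5 bp
  6→10: 4 bp
  10→15: 5 bp
  15→22: 7 bp
  22→30: 8 bp
  30→39: 9 bp
  39→49: 10 bp
  49→57: 8 bp
  57→71: 14 bp
  71→78: 7 bp
  78→83: 5 bp
  83→87: 4 bp
  87→109: 22 bp
  109→118: 9 bp
  118→130: 12 bp
  130→140: 10 bp
  140→147: 7 bp
  147→155: 8 bp
  155→160: 5 bp
  160→171: 11 bp
  171→173: 2 bp
  173→188: 15 bp
  188→203: 15 bp
  203→1 (wrap): 211-203+1 = 9 bp

[2,4,4,5,5,5,5,7,7,7,8,8,8,9,9,9,10,10,11,12,14,15,15,22]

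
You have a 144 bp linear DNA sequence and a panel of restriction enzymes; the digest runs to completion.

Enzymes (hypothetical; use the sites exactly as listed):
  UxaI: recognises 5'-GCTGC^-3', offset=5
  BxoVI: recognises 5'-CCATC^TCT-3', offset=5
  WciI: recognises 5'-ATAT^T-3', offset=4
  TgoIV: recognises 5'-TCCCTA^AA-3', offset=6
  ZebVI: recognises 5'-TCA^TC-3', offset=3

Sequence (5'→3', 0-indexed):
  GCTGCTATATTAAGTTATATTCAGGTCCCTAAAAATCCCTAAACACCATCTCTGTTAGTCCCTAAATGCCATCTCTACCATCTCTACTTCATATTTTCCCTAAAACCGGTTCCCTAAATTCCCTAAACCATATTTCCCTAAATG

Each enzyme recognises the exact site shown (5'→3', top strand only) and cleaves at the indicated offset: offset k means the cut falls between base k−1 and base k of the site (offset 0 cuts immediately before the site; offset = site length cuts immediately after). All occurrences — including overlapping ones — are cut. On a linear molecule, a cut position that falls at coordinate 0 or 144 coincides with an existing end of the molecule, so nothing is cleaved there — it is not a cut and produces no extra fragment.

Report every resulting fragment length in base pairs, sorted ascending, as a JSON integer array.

[4,5,5,7,8,8,9,9,9,9,10,10,11,12,14,14]

Scan for sites:
  UxaI GCTGC/5: at [0] ⇒ [5]
  BxoVI CCATCTCT/5: at [45, 68, 77] ⇒ [50, 73, 82]
  WciI ATATT/4: at [6, 16, 90, 129] ⇒ [10, 20, 94, 133]
  TgoIV TCCCTAAA/6: at [25, 35, 58, 96, 110, 119, 134] ⇒ [31, 41, 64, 102, 116, 125, 140]
  ZebVI (TCATC, off=3): no sites

Pooled cuts: [5, 10, 20, 31, 41, 50, 64, 73, 82, 94, 102, 116, 125, 133, 140]

Fragment lengths:
  [0,5): 5 bp
  [5,10): 5 bp
  [10,20): 10 bp
  [20,31): 11 bp
  [31,41): 10 bp
  [41,50): 9 bp
  [50,64): 14 bp
  [64,73): 9 bp
  [73,82): 9 bp
  [82,94): 12 bp
  [94,102): 8 bp
  [102,116): 14 bp
  [116,125): 9 bp
  [125,133): 8 bp
  [133,140): 7 bp
  [140,144): 4 bp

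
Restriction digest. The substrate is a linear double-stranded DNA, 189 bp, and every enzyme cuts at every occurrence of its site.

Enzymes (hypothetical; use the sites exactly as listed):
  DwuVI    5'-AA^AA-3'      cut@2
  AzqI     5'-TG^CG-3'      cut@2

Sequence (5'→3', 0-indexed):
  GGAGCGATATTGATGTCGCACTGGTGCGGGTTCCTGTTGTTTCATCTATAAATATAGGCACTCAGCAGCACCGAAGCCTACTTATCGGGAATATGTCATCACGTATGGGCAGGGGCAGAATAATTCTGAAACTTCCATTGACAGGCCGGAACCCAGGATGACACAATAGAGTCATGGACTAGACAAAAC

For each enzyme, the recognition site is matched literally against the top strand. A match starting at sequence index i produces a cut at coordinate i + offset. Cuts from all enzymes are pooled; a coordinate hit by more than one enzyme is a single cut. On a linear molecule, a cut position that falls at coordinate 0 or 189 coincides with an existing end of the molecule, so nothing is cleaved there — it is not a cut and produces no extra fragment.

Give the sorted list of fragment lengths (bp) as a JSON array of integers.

Site scan:
  DwuVI (AAAA, off=2): starts [184] → cuts [186]
  AzqI (TGCG, off=2): starts [24] → cuts [26]

All cut coordinates (distinct, sorted): [26, 186]

Fragment lengths:
  [0,26): 26 bp
  [26,186): 160 bp
  [186,189): 3 bp

[3,26,160]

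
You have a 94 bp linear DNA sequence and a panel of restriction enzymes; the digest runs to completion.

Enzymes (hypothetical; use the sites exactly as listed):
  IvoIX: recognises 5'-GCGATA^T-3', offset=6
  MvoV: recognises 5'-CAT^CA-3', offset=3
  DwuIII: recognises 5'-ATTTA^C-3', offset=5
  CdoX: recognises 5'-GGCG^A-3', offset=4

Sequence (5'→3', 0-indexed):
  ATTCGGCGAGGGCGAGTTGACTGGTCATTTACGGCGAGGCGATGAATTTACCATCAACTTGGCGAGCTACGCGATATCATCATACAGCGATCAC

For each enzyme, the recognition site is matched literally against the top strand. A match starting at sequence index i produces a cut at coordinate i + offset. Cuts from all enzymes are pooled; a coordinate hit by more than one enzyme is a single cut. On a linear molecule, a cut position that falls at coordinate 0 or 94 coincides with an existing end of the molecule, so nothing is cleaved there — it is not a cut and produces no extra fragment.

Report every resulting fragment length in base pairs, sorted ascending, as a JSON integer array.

Scan for sites:
  IvoIX (GCGATAT, off=6): starts [70] → cuts [76]
  MvoV (CATCA, off=3): starts [51, 77] → cuts [54, 80]
  DwuIII (ATTTAC, off=5): starts [26, 45] → cuts [31, 50]
  CdoX (GGCGA, off=4): starts [4, 10, 32, 37, 60] → cuts [8, 14, 36, 41, 64]

All cut coordinates (distinct, sorted): [8, 14, 31, 36, 41, 50, 54, 64, 76, 80]

Fragment lengths:
  [0,8): 8 bp
  [8,14): 6 bp
  [14,31): 17 bp
  [31,36): 5 bp
  [36,41): 5 bp
  [41,50): 9 bp
  [50,54): 4 bp
  [54,64): 10 bp
  [64,76): 12 bp
  [76,80): 4 bp
  [80,94): 14 bp

[4,4,5,5,6,8,9,10,12,14,17]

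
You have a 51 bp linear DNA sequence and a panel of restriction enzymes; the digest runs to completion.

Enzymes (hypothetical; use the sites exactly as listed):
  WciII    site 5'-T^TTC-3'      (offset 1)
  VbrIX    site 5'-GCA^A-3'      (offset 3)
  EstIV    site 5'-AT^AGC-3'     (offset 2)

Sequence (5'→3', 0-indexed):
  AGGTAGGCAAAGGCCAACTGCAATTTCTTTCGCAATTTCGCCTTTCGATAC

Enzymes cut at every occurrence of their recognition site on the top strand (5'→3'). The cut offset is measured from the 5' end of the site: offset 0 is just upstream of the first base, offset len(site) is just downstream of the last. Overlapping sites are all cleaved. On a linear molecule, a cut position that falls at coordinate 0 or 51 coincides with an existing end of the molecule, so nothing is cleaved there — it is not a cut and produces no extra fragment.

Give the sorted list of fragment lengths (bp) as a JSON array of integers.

Per-enzyme occurrences:
  WciII TTTC/1: at [23, 27, 35, 42] ⇒ [24, 28, 36, 43]
  VbrIX GCAA/3: at [6, 19, 31] ⇒ [9, 22, 34]
  EstIV (ATAGC, off=2): no sites

All cut coordinates (distinct, sorted): [9, 22, 24, 28, 34, 36, 43]

Fragments:
  [0,9): 9 bp
  [9,22): 13 bp
  [22,24): 2 bp
  [24,28): 4 bp
  [28,34): 6 bp
  [34,36): 2 bp
  [36,43): 7 bp
  [43,51): 8 bp

[2,2,4,6,7,8,9,13]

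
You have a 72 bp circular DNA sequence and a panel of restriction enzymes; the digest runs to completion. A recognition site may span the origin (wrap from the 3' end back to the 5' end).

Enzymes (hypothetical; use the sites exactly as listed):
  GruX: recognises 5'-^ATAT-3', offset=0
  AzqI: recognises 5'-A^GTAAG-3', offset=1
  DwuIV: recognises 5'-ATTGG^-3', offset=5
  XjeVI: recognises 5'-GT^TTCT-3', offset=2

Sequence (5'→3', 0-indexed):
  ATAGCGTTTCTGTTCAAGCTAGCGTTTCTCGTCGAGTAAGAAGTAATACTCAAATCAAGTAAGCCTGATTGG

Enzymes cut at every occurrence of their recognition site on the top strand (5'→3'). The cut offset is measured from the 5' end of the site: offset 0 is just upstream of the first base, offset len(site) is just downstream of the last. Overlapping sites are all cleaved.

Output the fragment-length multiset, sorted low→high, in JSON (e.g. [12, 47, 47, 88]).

Scan for sites:
  GruX (ATAT, off=0): no sites
  AzqI (AGTAAG, off=1): starts [34, 57] → cuts [35, 58]
  DwuIV (ATTGG, off=5): starts [67] → cuts [0]
  XjeVI (GTTTCT, off=2): starts [5, 23] → cuts [7, 25]

All cut coordinates (distinct, sorted): [0, 7, 25, 35, 58]

Fragment lengths:
  0→7: 7 bp
  7→25: 18 bp
  25→35: 10 bp
  35→58: 23 bp
  58→0 (wrap): 72-58+0 = 14 bp

[7,10,14,18,23]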